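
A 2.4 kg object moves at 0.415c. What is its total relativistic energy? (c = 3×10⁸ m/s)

γ = 1/√(1 - 0.415²) = 1.099
mc² = 2.4 × (3×10⁸)² = 2.160×10¹⁷ J
E = γmc² = 1.099 × 2.160×10¹⁷ = 2.374×10¹⁷ J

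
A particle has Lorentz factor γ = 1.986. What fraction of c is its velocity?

From γ = 1/√(1 - v²/c²):
1/γ² = 1/1.986² = 0.2535
v²/c² = 1 - 0.2535 = 0.7465
v/c = √(0.7465) = 0.8640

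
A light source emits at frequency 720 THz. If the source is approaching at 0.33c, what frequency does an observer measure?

β = v/c = 0.33
(1+β)/(1-β) = 1.33/0.67 = 1.985
Doppler factor = √(1.985) = 1.409
f_obs = 720 × 1.409 = 1014 THz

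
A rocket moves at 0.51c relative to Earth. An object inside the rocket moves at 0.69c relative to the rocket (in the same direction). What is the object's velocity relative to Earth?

u = (u' + v)/(1 + u'v/c²)
Numerator: 0.69 + 0.51 = 1.2
Denominator: 1 + 0.3519 = 1.3519
u = 1.2/1.3519 = 0.8876c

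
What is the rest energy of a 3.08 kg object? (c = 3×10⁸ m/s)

c² = (3×10⁸)² = 9.000×10¹⁶ m²/s²
E₀ = mc² = 3.08 × 9.000×10¹⁶ = 2.772×10¹⁷ J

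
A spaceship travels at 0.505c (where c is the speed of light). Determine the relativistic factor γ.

v/c = 0.505, so (v/c)² = 0.255025
1 - (v/c)² = 0.744975
γ = 1/√(0.744975) = 1.159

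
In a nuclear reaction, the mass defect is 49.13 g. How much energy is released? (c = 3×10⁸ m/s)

Convert mass defect: Δm = 49.13 g = 0.04913 kg
E = Δm·c² = 0.04913 × (3×10⁸)²
= 0.04913 × 9×10¹⁶ = 4.422×10¹⁵ J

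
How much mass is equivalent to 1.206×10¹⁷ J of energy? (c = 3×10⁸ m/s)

From E = mc², we get m = E/c²
c² = (3×10⁸)² = 9×10¹⁶ m²/s²
m = 1.206×10¹⁷ / 9×10¹⁶ = 1.340 kg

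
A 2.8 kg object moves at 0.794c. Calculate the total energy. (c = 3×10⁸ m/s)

γ = 1/√(1 - 0.794²) = 1.645
mc² = 2.8 × (3×10⁸)² = 2.520×10¹⁷ J
E = γmc² = 1.645 × 2.520×10¹⁷ = 4.145×10¹⁷ J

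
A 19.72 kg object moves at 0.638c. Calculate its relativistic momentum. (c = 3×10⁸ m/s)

γ = 1/√(1 - 0.638²) = 1.29864
v = 0.638 × 3×10⁸ = 1.914×10⁸ m/s
p = γmv = 1.29864 × 19.72 × 1.914×10⁸ = 4.902×10⁹ kg·m/s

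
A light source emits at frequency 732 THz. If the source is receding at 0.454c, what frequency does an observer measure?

β = v/c = 0.454
(1-β)/(1+β) = 0.546/1.454 = 0.3755
Doppler factor = √(0.3755) = 0.6128
f_obs = 732 × 0.6128 = 448.6 THz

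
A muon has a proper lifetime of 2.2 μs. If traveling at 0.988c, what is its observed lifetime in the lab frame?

Proper lifetime τ₀ = 2.2 μs
γ = 1/√(1 - 0.988²) = 6.474
τ = γτ₀ = 6.474 × 2.2 μs = 14.24 μs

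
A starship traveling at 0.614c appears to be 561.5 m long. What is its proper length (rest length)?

Contracted length L = 561.5 m
γ = 1/√(1 - 0.614²) = 1.267
L₀ = γL = 1.267 × 561.5 = 711.4 m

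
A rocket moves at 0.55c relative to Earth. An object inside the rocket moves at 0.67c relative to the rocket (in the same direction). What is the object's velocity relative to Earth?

u = (u' + v)/(1 + u'v/c²)
Numerator: 0.67 + 0.55 = 1.22
Denominator: 1 + 0.3685 = 1.3685
u = 1.22/1.3685 = 0.8915c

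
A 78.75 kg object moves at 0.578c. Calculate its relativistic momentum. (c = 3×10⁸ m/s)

γ = 1/√(1 - 0.578²) = 1.225
v = 0.578 × 3×10⁸ = 1.734×10⁸ m/s
p = γmv = 1.225 × 78.75 × 1.734×10⁸ = 1.673×10¹⁰ kg·m/s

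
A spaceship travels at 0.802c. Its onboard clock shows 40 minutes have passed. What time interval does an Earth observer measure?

Proper time Δt₀ = 40 minutes
γ = 1/√(1 - 0.802²) = 1.67413
Δt = γΔt₀ = 1.67413 × 40 = 66.97 minutes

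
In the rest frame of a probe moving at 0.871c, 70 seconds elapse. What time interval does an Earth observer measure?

Proper time Δt₀ = 70 seconds
γ = 1/√(1 - 0.871²) = 2.035
Δt = γΔt₀ = 2.035 × 70 = 142.5 seconds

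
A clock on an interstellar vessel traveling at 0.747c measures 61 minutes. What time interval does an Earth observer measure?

Proper time Δt₀ = 61 minutes
γ = 1/√(1 - 0.747²) = 1.50416
Δt = γΔt₀ = 1.50416 × 61 = 91.75 minutes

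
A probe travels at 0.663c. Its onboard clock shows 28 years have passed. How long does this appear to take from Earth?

Proper time Δt₀ = 28 years
γ = 1/√(1 - 0.663²) = 1.3358
Δt = γΔt₀ = 1.3358 × 28 = 37.40 years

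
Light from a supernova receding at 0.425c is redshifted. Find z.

β = 0.425
(1+β)/(1-β) = 1.425/0.575 = 2.478
√(2.478) = 1.5742
z = 1.5742 - 1 = 0.5742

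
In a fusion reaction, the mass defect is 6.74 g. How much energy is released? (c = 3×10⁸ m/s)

Convert mass defect: Δm = 6.74 g = 0.00674 kg
E = Δm·c² = 0.00674 × (3×10⁸)²
= 0.00674 × 9×10¹⁶ = 6.066×10¹⁴ J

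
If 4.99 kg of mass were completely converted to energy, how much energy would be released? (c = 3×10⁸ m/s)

Using E = mc²:
c² = (3×10⁸)² = 9×10¹⁶ m²/s²
E = 4.99 × 9×10¹⁶ = 4.491×10¹⁷ J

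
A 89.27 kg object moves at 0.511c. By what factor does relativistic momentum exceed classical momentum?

p_rel = γmv, p_class = mv
Ratio = γ = 1/√(1 - 0.511²) = 1.163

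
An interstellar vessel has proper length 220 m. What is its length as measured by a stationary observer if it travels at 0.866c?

Proper length L₀ = 220 m
γ = 1/√(1 - 0.866²) = 2.000
L = L₀/γ = 220/2.000 = 110.0 m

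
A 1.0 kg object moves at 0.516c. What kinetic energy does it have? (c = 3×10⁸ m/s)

γ = 1/√(1 - 0.516²) = 1.1674
γ - 1 = 0.1674
KE = (γ-1)mc² = 0.1674 × 1.0 × (3×10⁸)² = 1.507×10¹⁶ J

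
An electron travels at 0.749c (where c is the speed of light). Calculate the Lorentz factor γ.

v/c = 0.749, so (v/c)² = 0.561001
1 - (v/c)² = 0.438999
γ = 1/√(0.438999) = 1.509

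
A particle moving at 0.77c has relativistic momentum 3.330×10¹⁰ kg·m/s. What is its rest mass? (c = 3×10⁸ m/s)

γ = 1/√(1 - 0.77²) = 1.5673
v = 0.77 × 3×10⁸ = 2.310×10⁸ m/s
m = p/(γv) = 3.330×10¹⁰/(1.5673 × 2.310×10⁸) = 91.98 kg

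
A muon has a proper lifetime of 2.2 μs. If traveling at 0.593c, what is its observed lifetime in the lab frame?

Proper lifetime τ₀ = 2.2 μs
γ = 1/√(1 - 0.593²) = 1.242
τ = γτ₀ = 1.242 × 2.2 μs = 2.732 μs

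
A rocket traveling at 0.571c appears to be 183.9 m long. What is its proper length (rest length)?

Contracted length L = 183.9 m
γ = 1/√(1 - 0.571²) = 1.218
L₀ = γL = 1.218 × 183.9 = 224.0 m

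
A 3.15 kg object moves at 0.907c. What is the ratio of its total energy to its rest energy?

E = γmc², E₀ = mc²
E/E₀ = γ = 1/√(1 - 0.907²) = 2.375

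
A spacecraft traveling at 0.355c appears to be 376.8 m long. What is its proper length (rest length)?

Contracted length L = 376.8 m
γ = 1/√(1 - 0.355²) = 1.0697
L₀ = γL = 1.0697 × 376.8 = 403.1 m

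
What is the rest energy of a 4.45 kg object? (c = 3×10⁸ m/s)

c² = (3×10⁸)² = 9.000×10¹⁶ m²/s²
E₀ = mc² = 4.45 × 9.000×10¹⁶ = 4.005×10¹⁷ J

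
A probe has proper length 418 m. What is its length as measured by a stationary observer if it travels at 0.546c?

Proper length L₀ = 418 m
γ = 1/√(1 - 0.546²) = 1.1936
L = L₀/γ = 418/1.1936 = 350.2 m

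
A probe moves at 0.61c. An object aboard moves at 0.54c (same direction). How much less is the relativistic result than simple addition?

Classical: u' + v = 0.54 + 0.61 = 1.15c
Relativistic: u = (0.54 + 0.61)/(1 + 0.3294) = 1.15/1.3294 = 0.8651c
Difference: 1.15 - 0.8651 = 0.2849c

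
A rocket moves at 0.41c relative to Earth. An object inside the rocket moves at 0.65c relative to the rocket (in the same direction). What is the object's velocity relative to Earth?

u = (u' + v)/(1 + u'v/c²)
Numerator: 0.65 + 0.41 = 1.06
Denominator: 1 + 0.2665 = 1.2665
u = 1.06/1.2665 = 0.8370c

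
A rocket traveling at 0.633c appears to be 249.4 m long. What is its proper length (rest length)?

Contracted length L = 249.4 m
γ = 1/√(1 - 0.633²) = 1.292
L₀ = γL = 1.292 × 249.4 = 322.2 m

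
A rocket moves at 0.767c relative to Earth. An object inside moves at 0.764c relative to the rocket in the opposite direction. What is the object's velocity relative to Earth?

Object's velocity in rocket frame is u' = -0.764c
u = (u' + v)/(1 + u'v/c²) = (v - 0.764)/(1 - 0.764·v/c²)
Numerator: 0.767 - 0.764 = 0.003
Denominator: 1 - 0.585988 = 0.414012
u = 0.003/0.414012 = 0.007246c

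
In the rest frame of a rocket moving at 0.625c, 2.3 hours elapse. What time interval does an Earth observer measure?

Proper time Δt₀ = 2.3 hours
γ = 1/√(1 - 0.625²) = 1.281
Δt = γΔt₀ = 1.281 × 2.3 = 2.946 hours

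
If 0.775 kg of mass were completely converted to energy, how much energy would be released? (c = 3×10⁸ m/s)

Using E = mc²:
c² = (3×10⁸)² = 9×10¹⁶ m²/s²
E = 0.775 × 9×10¹⁶ = 6.975×10¹⁶ J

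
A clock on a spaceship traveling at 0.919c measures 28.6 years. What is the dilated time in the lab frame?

Proper time Δt₀ = 28.6 years
γ = 1/√(1 - 0.919²) = 2.5364
Δt = γΔt₀ = 2.5364 × 28.6 = 72.54 years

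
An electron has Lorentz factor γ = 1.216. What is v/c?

From γ = 1/√(1 - v²/c²):
1/γ² = 1/1.216² = 0.67629
v²/c² = 1 - 0.67629 = 0.32371
v/c = √(0.32371) = 0.5690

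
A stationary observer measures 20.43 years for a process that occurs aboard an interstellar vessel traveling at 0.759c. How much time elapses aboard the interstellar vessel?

Dilated time Δt = 20.43 years
γ = 1/√(1 - 0.759²) = 1.536
Δt₀ = Δt/γ = 20.43/1.536 = 13.30 years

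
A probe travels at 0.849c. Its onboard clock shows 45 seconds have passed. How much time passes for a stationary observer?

Proper time Δt₀ = 45 seconds
γ = 1/√(1 - 0.849²) = 1.8925
Δt = γΔt₀ = 1.8925 × 45 = 85.16 seconds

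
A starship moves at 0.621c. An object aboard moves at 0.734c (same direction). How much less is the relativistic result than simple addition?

Classical: u' + v = 0.734 + 0.621 = 1.355c
Relativistic: u = (0.734 + 0.621)/(1 + 0.455814) = 1.355/1.455814 = 0.9308c
Difference: 1.355 - 0.9308 = 0.4242c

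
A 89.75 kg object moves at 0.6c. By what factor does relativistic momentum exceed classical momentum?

p_rel = γmv, p_class = mv
Ratio = γ = 1/√(1 - 0.6²) = 1.250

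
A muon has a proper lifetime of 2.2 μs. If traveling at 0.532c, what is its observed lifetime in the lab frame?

Proper lifetime τ₀ = 2.2 μs
γ = 1/√(1 - 0.532²) = 1.181
τ = γτ₀ = 1.181 × 2.2 μs = 2.598 μs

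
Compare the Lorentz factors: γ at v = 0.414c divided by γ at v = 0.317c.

γ₁ = 1/√(1 - 0.414²) = 1.0986
γ₂ = 1/√(1 - 0.317²) = 1.0544
γ₁/γ₂ = 1.0986/1.0544 = 1.042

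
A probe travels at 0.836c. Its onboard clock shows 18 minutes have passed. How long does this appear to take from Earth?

Proper time Δt₀ = 18 minutes
γ = 1/√(1 - 0.836²) = 1.822
Δt = γΔt₀ = 1.822 × 18 = 32.80 minutes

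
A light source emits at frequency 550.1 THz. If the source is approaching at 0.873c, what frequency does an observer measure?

β = v/c = 0.873
(1+β)/(1-β) = 1.873/0.127 = 14.748
Doppler factor = √(14.748) = 3.8403
f_obs = 550.1 × 3.8403 = 2113 THz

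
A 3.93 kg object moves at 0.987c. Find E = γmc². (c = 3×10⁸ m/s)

γ = 1/√(1 - 0.987²) = 6.222
mc² = 3.93 × (3×10⁸)² = 3.537×10¹⁷ J
E = γmc² = 6.222 × 3.537×10¹⁷ = 2.201×10¹⁸ J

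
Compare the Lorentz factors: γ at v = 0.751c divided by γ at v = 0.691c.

γ₁ = 1/√(1 - 0.751²) = 1.514
γ₂ = 1/√(1 - 0.691²) = 1.383
γ₁/γ₂ = 1.514/1.383 = 1.095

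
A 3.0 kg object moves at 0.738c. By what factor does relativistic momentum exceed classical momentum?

p_rel = γmv, p_class = mv
Ratio = γ = 1/√(1 - 0.738²) = 1.482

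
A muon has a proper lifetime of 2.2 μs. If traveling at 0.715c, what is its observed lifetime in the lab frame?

Proper lifetime τ₀ = 2.2 μs
γ = 1/√(1 - 0.715²) = 1.4304
τ = γτ₀ = 1.4304 × 2.2 μs = 3.147 μs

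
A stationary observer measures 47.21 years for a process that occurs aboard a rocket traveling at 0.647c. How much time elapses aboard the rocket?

Dilated time Δt = 47.21 years
γ = 1/√(1 - 0.647²) = 1.3115
Δt₀ = Δt/γ = 47.21/1.3115 = 36.00 years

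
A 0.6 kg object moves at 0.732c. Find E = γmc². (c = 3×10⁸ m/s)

γ = 1/√(1 - 0.732²) = 1.4678
mc² = 0.6 × (3×10⁸)² = 5.400×10¹⁶ J
E = γmc² = 1.4678 × 5.400×10¹⁶ = 7.926×10¹⁶ J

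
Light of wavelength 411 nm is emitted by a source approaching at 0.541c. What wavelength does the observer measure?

β = 0.541
Wavelength Doppler factor = √(0.459/1.541) = √(0.2979) = 0.5458
λ_obs = 411 × 0.5458 = 224.3 nm (blueshift)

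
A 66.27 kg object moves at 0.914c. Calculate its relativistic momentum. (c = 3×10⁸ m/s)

γ = 1/√(1 - 0.914²) = 2.465
v = 0.914 × 3×10⁸ = 2.742×10⁸ m/s
p = γmv = 2.465 × 66.27 × 2.742×10⁸ = 4.479×10¹⁰ kg·m/s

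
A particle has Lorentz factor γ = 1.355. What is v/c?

From γ = 1/√(1 - v²/c²):
1/γ² = 1/1.355² = 0.5447
v²/c² = 1 - 0.5447 = 0.4553
v/c = √(0.4553) = 0.6748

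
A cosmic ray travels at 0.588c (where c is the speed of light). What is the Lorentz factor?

v/c = 0.588, so (v/c)² = 0.345744
1 - (v/c)² = 0.654256
γ = 1/√(0.654256) = 1.236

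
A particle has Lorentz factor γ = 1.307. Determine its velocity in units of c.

From γ = 1/√(1 - v²/c²):
1/γ² = 1/1.307² = 0.5854
v²/c² = 1 - 0.5854 = 0.4146
v/c = √(0.4146) = 0.6439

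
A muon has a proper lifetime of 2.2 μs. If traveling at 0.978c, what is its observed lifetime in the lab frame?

Proper lifetime τ₀ = 2.2 μs
γ = 1/√(1 - 0.978²) = 4.794
τ = γτ₀ = 4.794 × 2.2 μs = 10.55 μs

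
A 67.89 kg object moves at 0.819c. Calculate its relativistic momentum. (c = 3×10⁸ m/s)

γ = 1/√(1 - 0.819²) = 1.743
v = 0.819 × 3×10⁸ = 2.457×10⁸ m/s
p = γmv = 1.743 × 67.89 × 2.457×10⁸ = 2.907×10¹⁰ kg·m/s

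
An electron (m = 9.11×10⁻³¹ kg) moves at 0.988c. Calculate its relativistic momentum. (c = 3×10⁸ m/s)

γ = 1/√(1 - 0.988²) = 6.474
v = 0.988 × 3×10⁸ = 2.964×10⁸ m/s
p = γmv = 6.474 × 9.11×10⁻³¹ × 2.964×10⁸ = 1.748×10⁻²¹ kg·m/s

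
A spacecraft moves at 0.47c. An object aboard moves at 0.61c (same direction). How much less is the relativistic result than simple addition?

Classical: u' + v = 0.61 + 0.47 = 1.08c
Relativistic: u = (0.61 + 0.47)/(1 + 0.2867) = 1.08/1.2867 = 0.8394c
Difference: 1.08 - 0.8394 = 0.2406c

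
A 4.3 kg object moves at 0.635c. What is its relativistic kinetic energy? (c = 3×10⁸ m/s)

γ = 1/√(1 - 0.635²) = 1.2945
γ - 1 = 0.2945
KE = (γ-1)mc² = 0.2945 × 4.3 × (3×10⁸)² = 1.140×10¹⁷ J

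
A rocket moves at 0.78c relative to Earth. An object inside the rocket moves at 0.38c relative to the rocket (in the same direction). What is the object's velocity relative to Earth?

u = (u' + v)/(1 + u'v/c²)
Numerator: 0.38 + 0.78 = 1.16
Denominator: 1 + 0.2964 = 1.2964
u = 1.16/1.2964 = 0.8948c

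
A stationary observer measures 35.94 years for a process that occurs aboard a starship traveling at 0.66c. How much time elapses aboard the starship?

Dilated time Δt = 35.94 years
γ = 1/√(1 - 0.66²) = 1.331
Δt₀ = Δt/γ = 35.94/1.331 = 27.00 years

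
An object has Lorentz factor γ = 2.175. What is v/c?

From γ = 1/√(1 - v²/c²):
1/γ² = 1/2.175² = 0.2114
v²/c² = 1 - 0.2114 = 0.7886
v/c = √(0.7886) = 0.8880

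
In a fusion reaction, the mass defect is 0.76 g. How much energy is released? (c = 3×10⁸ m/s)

Convert mass defect: Δm = 0.76 g = 0.00076 kg
E = Δm·c² = 0.00076 × (3×10⁸)²
= 0.00076 × 9×10¹⁶ = 6.840×10¹³ J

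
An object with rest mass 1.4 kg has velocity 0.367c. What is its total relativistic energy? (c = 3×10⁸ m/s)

γ = 1/√(1 - 0.367²) = 1.075
mc² = 1.4 × (3×10⁸)² = 1.260×10¹⁷ J
E = γmc² = 1.075 × 1.260×10¹⁷ = 1.355×10¹⁷ J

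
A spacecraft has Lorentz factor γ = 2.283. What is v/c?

From γ = 1/√(1 - v²/c²):
1/γ² = 1/2.283² = 0.19186
v²/c² = 1 - 0.19186 = 0.80814
v/c = √(0.80814) = 0.8990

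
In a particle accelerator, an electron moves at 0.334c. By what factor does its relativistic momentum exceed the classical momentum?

p_rel = γmv, p_class = mv
Ratio = γ = 1/√(1 - 0.334²)
= 1/√(0.888444) = 1.061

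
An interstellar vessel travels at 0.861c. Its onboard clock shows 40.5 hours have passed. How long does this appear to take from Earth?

Proper time Δt₀ = 40.5 hours
γ = 1/√(1 - 0.861²) = 1.9662
Δt = γΔt₀ = 1.9662 × 40.5 = 79.63 hours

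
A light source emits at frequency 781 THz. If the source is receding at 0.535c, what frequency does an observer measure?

β = v/c = 0.535
(1-β)/(1+β) = 0.465/1.535 = 0.3029
Doppler factor = √(0.3029) = 0.5504
f_obs = 781 × 0.5504 = 429.9 THz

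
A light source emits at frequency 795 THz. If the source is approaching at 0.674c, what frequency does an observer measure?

β = v/c = 0.674
(1+β)/(1-β) = 1.674/0.326 = 5.135
Doppler factor = √(5.135) = 2.26605
f_obs = 795 × 2.26605 = 1802 THz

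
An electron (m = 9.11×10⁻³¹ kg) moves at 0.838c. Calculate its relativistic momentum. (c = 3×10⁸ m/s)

γ = 1/√(1 - 0.838²) = 1.8326
v = 0.838 × 3×10⁸ = 2.514×10⁸ m/s
p = γmv = 1.8326 × 9.11×10⁻³¹ × 2.514×10⁸ = 4.197×10⁻²² kg·m/s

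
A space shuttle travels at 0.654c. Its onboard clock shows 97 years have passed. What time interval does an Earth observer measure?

Proper time Δt₀ = 97 years
γ = 1/√(1 - 0.654²) = 1.322
Δt = γΔt₀ = 1.322 × 97 = 128.2 years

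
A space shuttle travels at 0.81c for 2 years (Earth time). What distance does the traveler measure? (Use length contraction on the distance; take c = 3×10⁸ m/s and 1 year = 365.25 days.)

Earth distance: d = v × t = 0.81c × 2 yr = 1.5337×10¹⁶ m
γ = 1.7052
d' = d/γ = 1.5337×10¹⁶/1.7052 = 8.994×10¹⁵ m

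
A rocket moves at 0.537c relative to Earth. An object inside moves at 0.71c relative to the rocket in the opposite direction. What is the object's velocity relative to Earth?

Object's velocity in rocket frame is u' = -0.71c
u = (u' + v)/(1 + u'v/c²) = (v - 0.71)/(1 - 0.71·v/c²)
Numerator: 0.537 - 0.71 = -0.173
Denominator: 1 - 0.38127 = 0.61873
u = -0.173/0.61873 = -0.2796c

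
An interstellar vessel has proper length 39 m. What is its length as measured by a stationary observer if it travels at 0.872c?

Proper length L₀ = 39 m
γ = 1/√(1 - 0.872²) = 2.043
L = L₀/γ = 39/2.043 = 19.09 m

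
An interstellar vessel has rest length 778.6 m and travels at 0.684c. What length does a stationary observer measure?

Proper length L₀ = 778.6 m
γ = 1/√(1 - 0.684²) = 1.3708
L = L₀/γ = 778.6/1.3708 = 568.0 m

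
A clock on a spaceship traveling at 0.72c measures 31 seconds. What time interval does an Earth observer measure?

Proper time Δt₀ = 31 seconds
γ = 1/√(1 - 0.72²) = 1.441
Δt = γΔt₀ = 1.441 × 31 = 44.67 seconds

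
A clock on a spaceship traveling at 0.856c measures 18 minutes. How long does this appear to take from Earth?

Proper time Δt₀ = 18 minutes
γ = 1/√(1 - 0.856²) = 1.9343
Δt = γΔt₀ = 1.9343 × 18 = 34.82 minutes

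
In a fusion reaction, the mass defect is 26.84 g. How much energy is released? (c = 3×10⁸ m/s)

Convert mass defect: Δm = 26.84 g = 0.02684 kg
E = Δm·c² = 0.02684 × (3×10⁸)²
= 0.02684 × 9×10¹⁶ = 2.416×10¹⁵ J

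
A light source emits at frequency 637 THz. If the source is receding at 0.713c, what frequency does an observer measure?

β = v/c = 0.713
(1-β)/(1+β) = 0.287/1.713 = 0.1675
Doppler factor = √(0.1675) = 0.4093
f_obs = 637 × 0.4093 = 260.7 THz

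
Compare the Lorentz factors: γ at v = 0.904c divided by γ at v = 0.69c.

γ₁ = 1/√(1 - 0.904²) = 2.3390
γ₂ = 1/√(1 - 0.69²) = 1.3816
γ₁/γ₂ = 2.3390/1.3816 = 1.693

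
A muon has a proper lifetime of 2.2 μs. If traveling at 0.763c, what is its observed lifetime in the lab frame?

Proper lifetime τ₀ = 2.2 μs
γ = 1/√(1 - 0.763²) = 1.547
τ = γτ₀ = 1.547 × 2.2 μs = 3.403 μs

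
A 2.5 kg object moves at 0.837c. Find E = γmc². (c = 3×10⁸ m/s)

γ = 1/√(1 - 0.837²) = 1.8275
mc² = 2.5 × (3×10⁸)² = 2.250×10¹⁷ J
E = γmc² = 1.8275 × 2.250×10¹⁷ = 4.112×10¹⁷ J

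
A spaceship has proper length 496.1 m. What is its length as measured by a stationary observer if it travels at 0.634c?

Proper length L₀ = 496.1 m
γ = 1/√(1 - 0.634²) = 1.293
L = L₀/γ = 496.1/1.293 = 383.7 m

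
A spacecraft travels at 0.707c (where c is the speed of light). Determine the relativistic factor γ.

v/c = 0.707, so (v/c)² = 0.499849
1 - (v/c)² = 0.500151
γ = 1/√(0.500151) = 1.414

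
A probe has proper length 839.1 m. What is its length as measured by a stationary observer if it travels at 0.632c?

Proper length L₀ = 839.1 m
γ = 1/√(1 - 0.632²) = 1.2904
L = L₀/γ = 839.1/1.2904 = 650.3 m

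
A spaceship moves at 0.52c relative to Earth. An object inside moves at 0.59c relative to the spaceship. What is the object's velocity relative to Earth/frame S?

u = (u' + v)/(1 + u'v/c²)
Numerator: 0.59 + 0.52 = 1.11
Denominator: 1 + 0.3068 = 1.3068
u = 1.11/1.3068 = 0.8494c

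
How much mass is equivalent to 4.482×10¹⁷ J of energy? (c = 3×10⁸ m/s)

From E = mc², we get m = E/c²
c² = (3×10⁸)² = 9×10¹⁶ m²/s²
m = 4.482×10¹⁷ / 9×10¹⁶ = 4.980 kg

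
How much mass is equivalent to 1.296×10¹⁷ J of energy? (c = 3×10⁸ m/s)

From E = mc², we get m = E/c²
c² = (3×10⁸)² = 9×10¹⁶ m²/s²
m = 1.296×10¹⁷ / 9×10¹⁶ = 1.440 kg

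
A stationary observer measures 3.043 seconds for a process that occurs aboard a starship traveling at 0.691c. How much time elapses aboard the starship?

Dilated time Δt = 3.043 seconds
γ = 1/√(1 - 0.691²) = 1.383
Δt₀ = Δt/γ = 3.043/1.383 = 2.200 seconds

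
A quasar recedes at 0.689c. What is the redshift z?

β = 0.689
(1+β)/(1-β) = 1.689/0.311 = 5.431
√(5.431) = 2.330
z = 2.330 - 1 = 1.330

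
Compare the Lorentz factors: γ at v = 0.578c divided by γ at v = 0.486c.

γ₁ = 1/√(1 - 0.578²) = 1.225
γ₂ = 1/√(1 - 0.486²) = 1.144
γ₁/γ₂ = 1.225/1.144 = 1.071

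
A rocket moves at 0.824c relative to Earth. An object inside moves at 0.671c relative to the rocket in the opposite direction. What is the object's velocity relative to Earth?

Object's velocity in rocket frame is u' = -0.671c
u = (u' + v)/(1 + u'v/c²) = (v - 0.671)/(1 - 0.671·v/c²)
Numerator: 0.824 - 0.671 = 0.153
Denominator: 1 - 0.552904 = 0.447096
u = 0.153/0.447096 = 0.3422c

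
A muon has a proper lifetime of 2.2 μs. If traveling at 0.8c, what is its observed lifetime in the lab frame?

Proper lifetime τ₀ = 2.2 μs
γ = 1/√(1 - 0.8²) = 1.667
τ = γτ₀ = 1.667 × 2.2 μs = 3.667 μs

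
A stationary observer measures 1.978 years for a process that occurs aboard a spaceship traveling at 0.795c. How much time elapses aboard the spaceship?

Dilated time Δt = 1.978 years
γ = 1/√(1 - 0.795²) = 1.649
Δt₀ = Δt/γ = 1.978/1.649 = 1.200 years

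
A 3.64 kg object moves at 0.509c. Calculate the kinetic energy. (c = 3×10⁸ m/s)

γ = 1/√(1 - 0.509²) = 1.16176
γ - 1 = 0.16176
KE = (γ-1)mc² = 0.16176 × 3.64 × (3×10⁸)² = 5.299×10¹⁶ J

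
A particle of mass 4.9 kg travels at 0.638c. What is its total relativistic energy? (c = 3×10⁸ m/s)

γ = 1/√(1 - 0.638²) = 1.2986
mc² = 4.9 × (3×10⁸)² = 4.410×10¹⁷ J
E = γmc² = 1.2986 × 4.410×10¹⁷ = 5.727×10¹⁷ J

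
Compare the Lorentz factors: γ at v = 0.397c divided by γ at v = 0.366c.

γ₁ = 1/√(1 - 0.397²) = 1.090
γ₂ = 1/√(1 - 0.366²) = 1.075
γ₁/γ₂ = 1.090/1.075 = 1.014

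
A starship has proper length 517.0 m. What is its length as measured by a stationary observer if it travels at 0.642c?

Proper length L₀ = 517.0 m
γ = 1/√(1 - 0.642²) = 1.3043
L = L₀/γ = 517.0/1.3043 = 396.4 m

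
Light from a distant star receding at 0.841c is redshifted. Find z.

β = 0.841
(1+β)/(1-β) = 1.841/0.159 = 11.58
√(11.58) = 3.403
z = 3.403 - 1 = 2.403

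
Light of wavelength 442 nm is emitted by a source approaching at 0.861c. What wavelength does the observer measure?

β = 0.861
Wavelength Doppler factor = √(0.139/1.861) = √(0.07469) = 0.2733
λ_obs = 442 × 0.2733 = 120.8 nm (blueshift)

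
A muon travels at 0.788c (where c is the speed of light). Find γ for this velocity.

v/c = 0.788, so (v/c)² = 0.620944
1 - (v/c)² = 0.379056
γ = 1/√(0.379056) = 1.624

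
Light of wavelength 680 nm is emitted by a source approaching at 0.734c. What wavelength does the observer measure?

β = 0.734
Wavelength Doppler factor = √(0.266/1.734) = √(0.153403) = 0.39167
λ_obs = 680 × 0.39167 = 266.3 nm (blueshift)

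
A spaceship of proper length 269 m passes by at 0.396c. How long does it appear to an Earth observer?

Proper length L₀ = 269 m
γ = 1/√(1 - 0.396²) = 1.089
L = L₀/γ = 269/1.089 = 247.0 m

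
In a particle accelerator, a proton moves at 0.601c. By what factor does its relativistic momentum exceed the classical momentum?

p_rel = γmv, p_class = mv
Ratio = γ = 1/√(1 - 0.601²)
= 1/√(0.638799) = 1.251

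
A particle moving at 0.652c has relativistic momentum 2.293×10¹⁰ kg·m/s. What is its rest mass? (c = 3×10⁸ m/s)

γ = 1/√(1 - 0.652²) = 1.31888
v = 0.652 × 3×10⁸ = 1.956×10⁸ m/s
m = p/(γv) = 2.293×10¹⁰/(1.31888 × 1.956×10⁸) = 88.89 kg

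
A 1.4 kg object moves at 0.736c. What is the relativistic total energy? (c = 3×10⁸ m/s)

γ = 1/√(1 - 0.736²) = 1.477
mc² = 1.4 × (3×10⁸)² = 1.260×10¹⁷ J
E = γmc² = 1.477 × 1.260×10¹⁷ = 1.861×10¹⁷ J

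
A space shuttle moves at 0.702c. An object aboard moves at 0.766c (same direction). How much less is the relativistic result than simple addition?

Classical: u' + v = 0.766 + 0.702 = 1.468c
Relativistic: u = (0.766 + 0.702)/(1 + 0.537732) = 1.468/1.537732 = 0.9547c
Difference: 1.468 - 0.9547 = 0.5133c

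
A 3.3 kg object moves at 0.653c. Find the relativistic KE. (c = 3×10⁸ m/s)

γ = 1/√(1 - 0.653²) = 1.32038
γ - 1 = 0.32038
KE = (γ-1)mc² = 0.32038 × 3.3 × (3×10⁸)² = 9.515×10¹⁶ J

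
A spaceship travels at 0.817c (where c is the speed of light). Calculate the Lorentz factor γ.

v/c = 0.817, so (v/c)² = 0.667489
1 - (v/c)² = 0.332511
γ = 1/√(0.332511) = 1.734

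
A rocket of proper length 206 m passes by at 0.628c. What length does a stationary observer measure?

Proper length L₀ = 206 m
γ = 1/√(1 - 0.628²) = 1.285
L = L₀/γ = 206/1.285 = 160.3 m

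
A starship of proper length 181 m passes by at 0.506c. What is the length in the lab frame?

Proper length L₀ = 181 m
γ = 1/√(1 - 0.506²) = 1.1594
L = L₀/γ = 181/1.1594 = 156.1 m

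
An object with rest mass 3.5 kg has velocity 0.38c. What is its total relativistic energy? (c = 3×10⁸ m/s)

γ = 1/√(1 - 0.38²) = 1.081
mc² = 3.5 × (3×10⁸)² = 3.150×10¹⁷ J
E = γmc² = 1.081 × 3.150×10¹⁷ = 3.405×10¹⁷ J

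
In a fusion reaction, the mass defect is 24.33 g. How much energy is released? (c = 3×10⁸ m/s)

Convert mass defect: Δm = 24.33 g = 0.02433 kg
E = Δm·c² = 0.02433 × (3×10⁸)²
= 0.02433 × 9×10¹⁶ = 2.190×10¹⁵ J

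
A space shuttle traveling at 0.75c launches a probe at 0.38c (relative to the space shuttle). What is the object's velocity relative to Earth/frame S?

u = (u' + v)/(1 + u'v/c²)
Numerator: 0.38 + 0.75 = 1.13
Denominator: 1 + 0.285 = 1.285
u = 1.13/1.285 = 0.8794c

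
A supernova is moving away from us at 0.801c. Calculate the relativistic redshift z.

β = 0.801
(1+β)/(1-β) = 1.801/0.199 = 9.050
√(9.050) = 3.008
z = 3.008 - 1 = 2.008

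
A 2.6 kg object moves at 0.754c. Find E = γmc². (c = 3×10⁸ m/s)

γ = 1/√(1 - 0.754²) = 1.5224
mc² = 2.6 × (3×10⁸)² = 2.340×10¹⁷ J
E = γmc² = 1.5224 × 2.340×10¹⁷ = 3.562×10¹⁷ J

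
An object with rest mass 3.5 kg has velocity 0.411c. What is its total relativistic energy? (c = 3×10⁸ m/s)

γ = 1/√(1 - 0.411²) = 1.0969
mc² = 3.5 × (3×10⁸)² = 3.150×10¹⁷ J
E = γmc² = 1.0969 × 3.150×10¹⁷ = 3.455×10¹⁷ J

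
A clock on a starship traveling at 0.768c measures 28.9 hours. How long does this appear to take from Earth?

Proper time Δt₀ = 28.9 hours
γ = 1/√(1 - 0.768²) = 1.5614
Δt = γΔt₀ = 1.5614 × 28.9 = 45.12 hours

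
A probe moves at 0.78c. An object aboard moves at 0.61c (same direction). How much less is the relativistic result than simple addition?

Classical: u' + v = 0.61 + 0.78 = 1.39c
Relativistic: u = (0.61 + 0.78)/(1 + 0.4758) = 1.39/1.4758 = 0.9419c
Difference: 1.39 - 0.9419 = 0.4481c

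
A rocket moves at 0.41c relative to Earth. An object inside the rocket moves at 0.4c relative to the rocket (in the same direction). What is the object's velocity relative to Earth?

u = (u' + v)/(1 + u'v/c²)
Numerator: 0.4 + 0.41 = 0.81
Denominator: 1 + 0.164 = 1.164
u = 0.81/1.164 = 0.6959c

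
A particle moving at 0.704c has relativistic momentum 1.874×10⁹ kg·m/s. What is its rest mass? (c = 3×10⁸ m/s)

γ = 1/√(1 - 0.704²) = 1.408
v = 0.704 × 3×10⁸ = 2.112×10⁸ m/s
m = p/(γv) = 1.874×10⁹/(1.408 × 2.112×10⁸) = 6.302 kg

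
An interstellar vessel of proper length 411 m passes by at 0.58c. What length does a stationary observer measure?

Proper length L₀ = 411 m
γ = 1/√(1 - 0.58²) = 1.2276
L = L₀/γ = 411/1.2276 = 334.8 m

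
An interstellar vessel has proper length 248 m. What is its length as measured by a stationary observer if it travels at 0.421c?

Proper length L₀ = 248 m
γ = 1/√(1 - 0.421²) = 1.102
L = L₀/γ = 248/1.102 = 225.0 m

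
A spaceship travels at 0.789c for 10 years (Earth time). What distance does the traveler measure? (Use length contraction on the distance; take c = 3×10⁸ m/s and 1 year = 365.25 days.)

Earth distance: d = v × t = 0.789c × 10 yr = 7.4697×10¹⁶ m
γ = 1.6276
d' = d/γ = 7.4697×10¹⁶/1.6276 = 4.589×10¹⁶ m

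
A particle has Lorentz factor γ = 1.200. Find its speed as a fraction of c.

From γ = 1/√(1 - v²/c²):
1/γ² = 1/1.200² = 0.6944
v²/c² = 1 - 0.6944 = 0.3056
v/c = √(0.3056) = 0.5528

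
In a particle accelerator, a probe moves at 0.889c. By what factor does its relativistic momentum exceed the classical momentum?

p_rel = γmv, p_class = mv
Ratio = γ = 1/√(1 - 0.889²)
= 1/√(0.209679) = 2.184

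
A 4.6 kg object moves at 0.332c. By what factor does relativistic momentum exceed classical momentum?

p_rel = γmv, p_class = mv
Ratio = γ = 1/√(1 - 0.332²) = 1.060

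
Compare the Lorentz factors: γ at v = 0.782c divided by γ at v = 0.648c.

γ₁ = 1/√(1 - 0.782²) = 1.604
γ₂ = 1/√(1 - 0.648²) = 1.313
γ₁/γ₂ = 1.604/1.313 = 1.222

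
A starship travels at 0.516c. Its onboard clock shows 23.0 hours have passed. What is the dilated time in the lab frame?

Proper time Δt₀ = 23.0 hours
γ = 1/√(1 - 0.516²) = 1.1674
Δt = γΔt₀ = 1.1674 × 23.0 = 26.85 hours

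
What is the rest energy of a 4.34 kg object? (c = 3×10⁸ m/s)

c² = (3×10⁸)² = 9.000×10¹⁶ m²/s²
E₀ = mc² = 4.34 × 9.000×10¹⁶ = 3.906×10¹⁷ J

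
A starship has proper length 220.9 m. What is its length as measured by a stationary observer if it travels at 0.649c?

Proper length L₀ = 220.9 m
γ = 1/√(1 - 0.649²) = 1.314
L = L₀/γ = 220.9/1.314 = 168.1 m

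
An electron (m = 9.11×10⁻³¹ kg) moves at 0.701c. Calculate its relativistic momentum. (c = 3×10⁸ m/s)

γ = 1/√(1 - 0.701²) = 1.402
v = 0.701 × 3×10⁸ = 2.103×10⁸ m/s
p = γmv = 1.402 × 9.11×10⁻³¹ × 2.103×10⁸ = 2.686×10⁻²² kg·m/s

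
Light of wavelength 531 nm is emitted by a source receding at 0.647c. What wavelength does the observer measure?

β = 0.647
Wavelength Doppler factor = √(1.647/0.353) = √(4.666) = 2.160
λ_obs = 531 × 2.160 = 1147 nm (redshift)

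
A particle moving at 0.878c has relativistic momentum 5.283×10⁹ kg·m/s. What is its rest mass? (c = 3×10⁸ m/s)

γ = 1/√(1 - 0.878²) = 2.0892
v = 0.878 × 3×10⁸ = 2.634×10⁸ m/s
m = p/(γv) = 5.283×10⁹/(2.0892 × 2.634×10⁸) = 9.600 kg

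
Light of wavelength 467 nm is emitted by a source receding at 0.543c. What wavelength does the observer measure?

β = 0.543
Wavelength Doppler factor = √(1.543/0.457) = √(3.3764) = 1.8375
λ_obs = 467 × 1.8375 = 858.1 nm (redshift)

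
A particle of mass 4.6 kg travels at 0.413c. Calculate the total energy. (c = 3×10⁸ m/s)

γ = 1/√(1 - 0.413²) = 1.098
mc² = 4.6 × (3×10⁸)² = 4.140×10¹⁷ J
E = γmc² = 1.098 × 4.140×10¹⁷ = 4.546×10¹⁷ J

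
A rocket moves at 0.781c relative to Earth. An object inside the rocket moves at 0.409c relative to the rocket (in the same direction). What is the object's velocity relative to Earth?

u = (u' + v)/(1 + u'v/c²)
Numerator: 0.409 + 0.781 = 1.19
Denominator: 1 + 0.319429 = 1.319429
u = 1.19/1.319429 = 0.9019c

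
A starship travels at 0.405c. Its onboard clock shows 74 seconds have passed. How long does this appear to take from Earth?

Proper time Δt₀ = 74 seconds
γ = 1/√(1 - 0.405²) = 1.0937
Δt = γΔt₀ = 1.0937 × 74 = 80.93 seconds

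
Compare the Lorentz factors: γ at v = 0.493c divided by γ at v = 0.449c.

γ₁ = 1/√(1 - 0.493²) = 1.149
γ₂ = 1/√(1 - 0.449²) = 1.119
γ₁/γ₂ = 1.149/1.119 = 1.027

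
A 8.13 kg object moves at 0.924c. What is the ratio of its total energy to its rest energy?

E = γmc², E₀ = mc²
E/E₀ = γ = 1/√(1 - 0.924²) = 2.615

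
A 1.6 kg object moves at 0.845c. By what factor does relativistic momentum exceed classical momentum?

p_rel = γmv, p_class = mv
Ratio = γ = 1/√(1 - 0.845²) = 1.870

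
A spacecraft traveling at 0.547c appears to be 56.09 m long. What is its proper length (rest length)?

Contracted length L = 56.09 m
γ = 1/√(1 - 0.547²) = 1.19455
L₀ = γL = 1.19455 × 56.09 = 67.00 m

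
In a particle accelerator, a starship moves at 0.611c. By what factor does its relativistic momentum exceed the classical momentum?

p_rel = γmv, p_class = mv
Ratio = γ = 1/√(1 - 0.611²)
= 1/√(0.626679) = 1.263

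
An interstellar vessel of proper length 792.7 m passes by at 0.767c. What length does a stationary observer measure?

Proper length L₀ = 792.7 m
γ = 1/√(1 - 0.767²) = 1.5585
L = L₀/γ = 792.7/1.5585 = 508.6 m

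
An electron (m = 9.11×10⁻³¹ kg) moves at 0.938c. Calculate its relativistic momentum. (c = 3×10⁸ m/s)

γ = 1/√(1 - 0.938²) = 2.885
v = 0.938 × 3×10⁸ = 2.814×10⁸ m/s
p = γmv = 2.885 × 9.11×10⁻³¹ × 2.814×10⁸ = 7.396×10⁻²² kg·m/s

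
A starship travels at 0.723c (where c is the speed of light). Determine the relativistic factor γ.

v/c = 0.723, so (v/c)² = 0.522729
1 - (v/c)² = 0.477271
γ = 1/√(0.477271) = 1.447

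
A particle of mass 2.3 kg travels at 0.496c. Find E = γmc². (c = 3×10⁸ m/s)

γ = 1/√(1 - 0.496²) = 1.1516
mc² = 2.3 × (3×10⁸)² = 2.070×10¹⁷ J
E = γmc² = 1.1516 × 2.070×10¹⁷ = 2.384×10¹⁷ J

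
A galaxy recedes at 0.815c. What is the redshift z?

β = 0.815
(1+β)/(1-β) = 1.815/0.185 = 9.811
√(9.811) = 3.132
z = 3.132 - 1 = 2.132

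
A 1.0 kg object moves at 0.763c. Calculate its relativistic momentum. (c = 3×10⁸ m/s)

γ = 1/√(1 - 0.763²) = 1.547
v = 0.763 × 3×10⁸ = 2.289×10⁸ m/s
p = γmv = 1.547 × 1.0 × 2.289×10⁸ = 3.541×10⁸ kg·m/s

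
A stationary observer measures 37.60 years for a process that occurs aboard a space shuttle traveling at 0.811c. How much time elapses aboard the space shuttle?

Dilated time Δt = 37.60 years
γ = 1/√(1 - 0.811²) = 1.709
Δt₀ = Δt/γ = 37.60/1.709 = 22.00 years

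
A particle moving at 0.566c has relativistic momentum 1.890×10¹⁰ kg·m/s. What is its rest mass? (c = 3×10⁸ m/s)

γ = 1/√(1 - 0.566²) = 1.213
v = 0.566 × 3×10⁸ = 1.698×10⁸ m/s
m = p/(γv) = 1.890×10¹⁰/(1.213 × 1.698×10⁸) = 91.76 kg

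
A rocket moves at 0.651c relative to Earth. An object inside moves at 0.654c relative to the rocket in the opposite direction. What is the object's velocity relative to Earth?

Object's velocity in rocket frame is u' = -0.654c
u = (u' + v)/(1 + u'v/c²) = (v - 0.654)/(1 - 0.654·v/c²)
Numerator: 0.651 - 0.654 = -0.003
Denominator: 1 - 0.425754 = 0.574246
u = -0.003/0.574246 = -0.005224c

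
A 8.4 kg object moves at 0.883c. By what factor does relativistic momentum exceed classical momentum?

p_rel = γmv, p_class = mv
Ratio = γ = 1/√(1 - 0.883²) = 2.131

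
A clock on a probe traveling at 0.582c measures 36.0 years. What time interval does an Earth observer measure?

Proper time Δt₀ = 36.0 years
γ = 1/√(1 - 0.582²) = 1.2297
Δt = γΔt₀ = 1.2297 × 36.0 = 44.27 years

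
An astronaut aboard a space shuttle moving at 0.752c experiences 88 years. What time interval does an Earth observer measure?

Proper time Δt₀ = 88 years
γ = 1/√(1 - 0.752²) = 1.517
Δt = γΔt₀ = 1.517 × 88 = 133.5 years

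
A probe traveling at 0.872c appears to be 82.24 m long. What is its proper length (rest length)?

Contracted length L = 82.24 m
γ = 1/√(1 - 0.872²) = 2.043
L₀ = γL = 2.043 × 82.24 = 168.0 m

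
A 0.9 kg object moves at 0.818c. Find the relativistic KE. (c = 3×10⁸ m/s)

γ = 1/√(1 - 0.818²) = 1.7385
γ - 1 = 0.7385
KE = (γ-1)mc² = 0.7385 × 0.9 × (3×10⁸)² = 5.982×10¹⁶ J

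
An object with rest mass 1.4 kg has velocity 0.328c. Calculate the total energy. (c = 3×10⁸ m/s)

γ = 1/√(1 - 0.328²) = 1.059
mc² = 1.4 × (3×10⁸)² = 1.260×10¹⁷ J
E = γmc² = 1.059 × 1.260×10¹⁷ = 1.334×10¹⁷ J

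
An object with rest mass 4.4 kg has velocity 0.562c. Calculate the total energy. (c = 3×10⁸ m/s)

γ = 1/√(1 - 0.562²) = 1.209
mc² = 4.4 × (3×10⁸)² = 3.960×10¹⁷ J
E = γmc² = 1.209 × 3.960×10¹⁷ = 4.788×10¹⁷ J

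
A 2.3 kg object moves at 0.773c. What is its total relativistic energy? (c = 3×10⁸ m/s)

γ = 1/√(1 - 0.773²) = 1.5763
mc² = 2.3 × (3×10⁸)² = 2.070×10¹⁷ J
E = γmc² = 1.5763 × 2.070×10¹⁷ = 3.263×10¹⁷ J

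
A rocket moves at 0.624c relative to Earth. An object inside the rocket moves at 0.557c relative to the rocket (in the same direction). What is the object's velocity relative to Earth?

u = (u' + v)/(1 + u'v/c²)
Numerator: 0.557 + 0.624 = 1.181
Denominator: 1 + 0.347568 = 1.347568
u = 1.181/1.347568 = 0.8764c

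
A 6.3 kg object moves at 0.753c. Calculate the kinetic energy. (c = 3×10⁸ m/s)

γ = 1/√(1 - 0.753²) = 1.5197
γ - 1 = 0.5197
KE = (γ-1)mc² = 0.5197 × 6.3 × (3×10⁸)² = 2.947×10¹⁷ J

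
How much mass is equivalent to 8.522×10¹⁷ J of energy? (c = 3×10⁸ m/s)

From E = mc², we get m = E/c²
c² = (3×10⁸)² = 9×10¹⁶ m²/s²
m = 8.522×10¹⁷ / 9×10¹⁶ = 9.469 kg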